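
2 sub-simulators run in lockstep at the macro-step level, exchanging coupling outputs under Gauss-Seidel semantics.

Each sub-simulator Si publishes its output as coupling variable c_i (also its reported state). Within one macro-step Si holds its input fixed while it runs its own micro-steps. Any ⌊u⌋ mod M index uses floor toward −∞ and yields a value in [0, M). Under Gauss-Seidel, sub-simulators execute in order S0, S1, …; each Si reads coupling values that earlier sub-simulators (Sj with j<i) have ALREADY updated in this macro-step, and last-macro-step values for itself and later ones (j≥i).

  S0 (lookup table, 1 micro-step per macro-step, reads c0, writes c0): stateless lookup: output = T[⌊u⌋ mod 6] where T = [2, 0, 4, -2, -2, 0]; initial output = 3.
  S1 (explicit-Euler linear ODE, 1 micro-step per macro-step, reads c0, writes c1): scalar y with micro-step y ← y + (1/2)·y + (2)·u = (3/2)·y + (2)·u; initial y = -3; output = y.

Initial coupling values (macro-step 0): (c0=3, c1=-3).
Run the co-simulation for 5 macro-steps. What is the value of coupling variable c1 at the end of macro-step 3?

c1 at macro-step 3 = -233/8

macro 1: S0 reads c0=3 → after 1×micro: -2; S1 reads c0=-2 → after 1×micro: -17/2 ⇒ (c0=-2, c1=-17/2)
macro 2: S0 reads c0=-2 → after 1×micro: -2; S1 reads c0=-2 → after 1×micro: -67/4 ⇒ (c0=-2, c1=-67/4)
macro 3: S0 reads c0=-2 → after 1×micro: -2; S1 reads c0=-2 → after 1×micro: -233/8 ⇒ (c0=-2, c1=-233/8)
macro 4: S0 reads c0=-2 → after 1×micro: -2; S1 reads c0=-2 → after 1×micro: -763/16 ⇒ (c0=-2, c1=-763/16)
macro 5: S0 reads c0=-2 → after 1×micro: -2; S1 reads c0=-2 → after 1×micro: -2417/32 ⇒ (c0=-2, c1=-2417/32)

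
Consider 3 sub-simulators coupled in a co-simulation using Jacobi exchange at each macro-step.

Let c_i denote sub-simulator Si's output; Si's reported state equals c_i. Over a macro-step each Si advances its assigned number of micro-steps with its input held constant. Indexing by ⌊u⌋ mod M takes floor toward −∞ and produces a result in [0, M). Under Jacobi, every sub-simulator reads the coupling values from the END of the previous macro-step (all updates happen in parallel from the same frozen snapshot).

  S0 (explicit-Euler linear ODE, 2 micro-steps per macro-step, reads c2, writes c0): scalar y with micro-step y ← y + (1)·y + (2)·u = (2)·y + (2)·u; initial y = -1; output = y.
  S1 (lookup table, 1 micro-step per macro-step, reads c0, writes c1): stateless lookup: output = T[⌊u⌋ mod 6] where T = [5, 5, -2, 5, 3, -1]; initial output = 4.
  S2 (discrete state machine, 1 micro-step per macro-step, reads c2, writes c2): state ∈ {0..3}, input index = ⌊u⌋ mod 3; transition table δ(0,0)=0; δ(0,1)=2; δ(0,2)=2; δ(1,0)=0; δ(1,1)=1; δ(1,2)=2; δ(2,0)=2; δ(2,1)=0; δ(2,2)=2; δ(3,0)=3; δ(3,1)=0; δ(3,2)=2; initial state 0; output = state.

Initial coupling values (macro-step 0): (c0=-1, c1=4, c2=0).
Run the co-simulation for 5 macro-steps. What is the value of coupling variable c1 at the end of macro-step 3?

c1 at macro-step 3 = -2

macro 1: S0 reads c2=0 → after 2×micro: -4; S1 reads c0=-1 → after 1×micro: -1; S2 reads c2=0 → after 1×micro: 0 ⇒ (c0=-4, c1=-1, c2=0)
macro 2: S0 reads c2=0 → after 2×micro: -16; S1 reads c0=-4 → after 1×micro: -2; S2 reads c2=0 → after 1×micro: 0 ⇒ (c0=-16, c1=-2, c2=0)
macro 3: S0 reads c2=0 → after 2×micro: -64; S1 reads c0=-16 → after 1×micro: -2; S2 reads c2=0 → after 1×micro: 0 ⇒ (c0=-64, c1=-2, c2=0)
macro 4: S0 reads c2=0 → after 2×micro: -256; S1 reads c0=-64 → after 1×micro: -2; S2 reads c2=0 → after 1×micro: 0 ⇒ (c0=-256, c1=-2, c2=0)
macro 5: S0 reads c2=0 → after 2×micro: -1024; S1 reads c0=-256 → after 1×micro: -2; S2 reads c2=0 → after 1×micro: 0 ⇒ (c0=-1024, c1=-2, c2=0)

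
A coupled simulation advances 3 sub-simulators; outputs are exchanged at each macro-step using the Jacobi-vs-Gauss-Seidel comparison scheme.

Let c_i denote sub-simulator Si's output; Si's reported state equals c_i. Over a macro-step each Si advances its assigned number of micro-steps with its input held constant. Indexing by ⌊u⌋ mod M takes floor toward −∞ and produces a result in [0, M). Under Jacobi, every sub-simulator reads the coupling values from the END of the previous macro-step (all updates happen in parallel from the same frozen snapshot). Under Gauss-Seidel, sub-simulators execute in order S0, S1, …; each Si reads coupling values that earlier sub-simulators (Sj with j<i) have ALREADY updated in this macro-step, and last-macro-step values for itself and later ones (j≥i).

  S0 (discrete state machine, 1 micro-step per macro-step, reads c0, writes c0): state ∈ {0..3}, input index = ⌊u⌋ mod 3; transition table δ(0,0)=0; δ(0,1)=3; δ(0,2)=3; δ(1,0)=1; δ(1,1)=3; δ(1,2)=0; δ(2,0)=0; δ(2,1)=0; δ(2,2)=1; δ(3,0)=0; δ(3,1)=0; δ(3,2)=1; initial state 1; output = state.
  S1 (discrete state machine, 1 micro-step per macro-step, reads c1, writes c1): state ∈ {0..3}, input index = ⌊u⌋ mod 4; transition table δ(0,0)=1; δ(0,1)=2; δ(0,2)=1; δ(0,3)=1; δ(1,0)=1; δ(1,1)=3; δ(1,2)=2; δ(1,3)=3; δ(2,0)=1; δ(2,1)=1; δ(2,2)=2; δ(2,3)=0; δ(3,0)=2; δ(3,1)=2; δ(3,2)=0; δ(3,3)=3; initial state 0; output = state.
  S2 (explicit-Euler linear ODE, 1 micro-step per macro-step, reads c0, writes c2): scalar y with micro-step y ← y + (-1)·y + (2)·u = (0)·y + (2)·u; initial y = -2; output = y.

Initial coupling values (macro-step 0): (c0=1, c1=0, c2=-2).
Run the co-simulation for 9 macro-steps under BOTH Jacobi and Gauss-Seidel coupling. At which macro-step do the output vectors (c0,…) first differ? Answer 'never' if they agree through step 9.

first divergence at macro-step: 1

[Jacobi] macro 1: S0 reads c0=1 → after 1×micro: 3; S1 reads c1=0 → after 1×micro: 1; S2 reads c0=1 → after 1×micro: 2 ⇒ (c0=3, c1=1, c2=2)
[Jacobi] macro 2: S0 reads c0=3 → after 1×micro: 0; S1 reads c1=1 → after 1×micro: 3; S2 reads c0=3 → after 1×micro: 6 ⇒ (c0=0, c1=3, c2=6)
[Jacobi] macro 3: S0 reads c0=0 → after 1×micro: 0; S1 reads c1=3 → after 1×micro: 3; S2 reads c0=0 → after 1×micro: 0 ⇒ (c0=0, c1=3, c2=0)
[Jacobi] macro 4: S0 reads c0=0 → after 1×micro: 0; S1 reads c1=3 → after 1×micro: 3; S2 reads c0=0 → after 1×micro: 0 ⇒ (c0=0, c1=3, c2=0)
[Jacobi] macro 5: S0 reads c0=0 → after 1×micro: 0; S1 reads c1=3 → after 1×micro: 3; S2 reads c0=0 → after 1×micro: 0 ⇒ (c0=0, c1=3, c2=0)
[Jacobi] macro 6: S0 reads c0=0 → after 1×micro: 0; S1 reads c1=3 → after 1×micro: 3; S2 reads c0=0 → after 1×micro: 0 ⇒ (c0=0, c1=3, c2=0)
[Jacobi] macro 7: S0 reads c0=0 → after 1×micro: 0; S1 reads c1=3 → after 1×micro: 3; S2 reads c0=0 → after 1×micro: 0 ⇒ (c0=0, c1=3, c2=0)
[Jacobi] macro 8: S0 reads c0=0 → after 1×micro: 0; S1 reads c1=3 → after 1×micro: 3; S2 reads c0=0 → after 1×micro: 0 ⇒ (c0=0, c1=3, c2=0)
[Jacobi] macro 9: S0 reads c0=0 → after 1×micro: 0; S1 reads c1=3 → after 1×micro: 3; S2 reads c0=0 → after 1×micro: 0 ⇒ (c0=0, c1=3, c2=0)
[Gauss-Seidel] macro 1: S0 reads c0=1 → after 1×micro: 3; S1 reads c1=0 → after 1×micro: 1; S2 reads c0=3 → after 1×micro: 6 ⇒ (c0=3, c1=1, c2=6)
[Gauss-Seidel] macro 2: S0 reads c0=3 → after 1×micro: 0; S1 reads c1=1 → after 1×micro: 3; S2 reads c0=0 → after 1×micro: 0 ⇒ (c0=0, c1=3, c2=0)
[Gauss-Seidel] macro 3: S0 reads c0=0 → after 1×micro: 0; S1 reads c1=3 → after 1×micro: 3; S2 reads c0=0 → after 1×micro: 0 ⇒ (c0=0, c1=3, c2=0)
[Gauss-Seidel] macro 4: S0 reads c0=0 → after 1×micro: 0; S1 reads c1=3 → after 1×micro: 3; S2 reads c0=0 → after 1×micro: 0 ⇒ (c0=0, c1=3, c2=0)
[Gauss-Seidel] macro 5: S0 reads c0=0 → after 1×micro: 0; S1 reads c1=3 → after 1×micro: 3; S2 reads c0=0 → after 1×micro: 0 ⇒ (c0=0, c1=3, c2=0)
[Gauss-Seidel] macro 6: S0 reads c0=0 → after 1×micro: 0; S1 reads c1=3 → after 1×micro: 3; S2 reads c0=0 → after 1×micro: 0 ⇒ (c0=0, c1=3, c2=0)
[Gauss-Seidel] macro 7: S0 reads c0=0 → after 1×micro: 0; S1 reads c1=3 → after 1×micro: 3; S2 reads c0=0 → after 1×micro: 0 ⇒ (c0=0, c1=3, c2=0)
[Gauss-Seidel] macro 8: S0 reads c0=0 → after 1×micro: 0; S1 reads c1=3 → after 1×micro: 3; S2 reads c0=0 → after 1×micro: 0 ⇒ (c0=0, c1=3, c2=0)
[Gauss-Seidel] macro 9: S0 reads c0=0 → after 1×micro: 0; S1 reads c1=3 → after 1×micro: 3; S2 reads c0=0 → after 1×micro: 0 ⇒ (c0=0, c1=3, c2=0)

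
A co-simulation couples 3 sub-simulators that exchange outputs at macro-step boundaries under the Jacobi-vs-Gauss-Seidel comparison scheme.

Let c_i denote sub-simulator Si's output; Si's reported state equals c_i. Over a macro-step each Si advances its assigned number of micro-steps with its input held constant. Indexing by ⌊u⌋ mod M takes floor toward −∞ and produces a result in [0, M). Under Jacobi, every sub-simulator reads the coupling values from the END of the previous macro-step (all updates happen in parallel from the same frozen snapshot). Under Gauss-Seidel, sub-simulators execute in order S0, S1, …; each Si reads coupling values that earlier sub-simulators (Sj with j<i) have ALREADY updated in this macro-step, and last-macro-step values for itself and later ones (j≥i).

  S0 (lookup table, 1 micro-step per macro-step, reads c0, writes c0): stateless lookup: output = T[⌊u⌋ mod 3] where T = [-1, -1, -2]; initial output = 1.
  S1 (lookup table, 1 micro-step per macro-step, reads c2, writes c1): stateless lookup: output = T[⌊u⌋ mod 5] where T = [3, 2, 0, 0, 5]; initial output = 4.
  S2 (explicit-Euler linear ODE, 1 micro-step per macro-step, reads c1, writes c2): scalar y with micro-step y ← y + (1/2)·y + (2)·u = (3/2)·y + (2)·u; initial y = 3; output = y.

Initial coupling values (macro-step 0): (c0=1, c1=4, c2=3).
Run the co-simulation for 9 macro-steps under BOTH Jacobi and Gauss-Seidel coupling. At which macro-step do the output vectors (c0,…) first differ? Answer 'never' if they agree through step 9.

[Jacobi] macro 1: S0 reads c0=1 → after 1×micro: -1; S1 reads c2=3 → after 1×micro: 0; S2 reads c1=4 → after 1×micro: 25/2 ⇒ (c0=-1, c1=0, c2=25/2)
[Jacobi] macro 2: S0 reads c0=-1 → after 1×micro: -2; S1 reads c2=25/2 → after 1×micro: 0; S2 reads c1=0 → after 1×micro: 75/4 ⇒ (c0=-2, c1=0, c2=75/4)
[Jacobi] macro 3: S0 reads c0=-2 → after 1×micro: -1; S1 reads c2=75/4 → after 1×micro: 0; S2 reads c1=0 → after 1×micro: 225/8 ⇒ (c0=-1, c1=0, c2=225/8)
[Jacobi] macro 4: S0 reads c0=-1 → after 1×micro: -2; S1 reads c2=225/8 → after 1×micro: 0; S2 reads c1=0 → after 1×micro: 675/16 ⇒ (c0=-2, c1=0, c2=675/16)
[Jacobi] macro 5: S0 reads c0=-2 → after 1×micro: -1; S1 reads c2=675/16 → after 1×micro: 0; S2 reads c1=0 → after 1×micro: 2025/32 ⇒ (c0=-1, c1=0, c2=2025/32)
[Jacobi] macro 6: S0 reads c0=-1 → after 1×micro: -2; S1 reads c2=2025/32 → after 1×micro: 0; S2 reads c1=0 → after 1×micro: 6075/64 ⇒ (c0=-2, c1=0, c2=6075/64)
[Jacobi] macro 7: S0 reads c0=-2 → after 1×micro: -1; S1 reads c2=6075/64 → after 1×micro: 5; S2 reads c1=0 → after 1×micro: 18225/128 ⇒ (c0=-1, c1=5, c2=18225/128)
[Jacobi] macro 8: S0 reads c0=-1 → after 1×micro: -2; S1 reads c2=18225/128 → after 1×micro: 0; S2 reads c1=5 → after 1×micro: 57235/256 ⇒ (c0=-2, c1=0, c2=57235/256)
[Jacobi] macro 9: S0 reads c0=-2 → after 1×micro: -1; S1 reads c2=57235/256 → after 1×micro: 0; S2 reads c1=0 → after 1×micro: 171705/512 ⇒ (c0=-1, c1=0, c2=171705/512)
[Gauss-Seidel] macro 1: S0 reads c0=1 → after 1×micro: -1; S1 reads c2=3 → after 1×micro: 0; S2 reads c1=0 → after 1×micro: 9/2 ⇒ (c0=-1, c1=0, c2=9/2)
[Gauss-Seidel] macro 2: S0 reads c0=-1 → after 1×micro: -2; S1 reads c2=9/2 → after 1×micro: 5; S2 reads c1=5 → after 1×micro: 67/4 ⇒ (c0=-2, c1=5, c2=67/4)
[Gauss-Seidel] macro 3: S0 reads c0=-2 → after 1×micro: -1; S1 reads c2=67/4 → after 1×micro: 2; S2 reads c1=2 → after 1×micro: 233/8 ⇒ (c0=-1, c1=2, c2=233/8)
[Gauss-Seidel] macro 4: S0 reads c0=-1 → after 1×micro: -2; S1 reads c2=233/8 → after 1×micro: 5; S2 reads c1=5 → after 1×micro: 859/16 ⇒ (c0=-2, c1=5, c2=859/16)
[Gauss-Seidel] macro 5: S0 reads c0=-2 → after 1×micro: -1; S1 reads c2=859/16 → after 1×micro: 0; S2 reads c1=0 → after 1×micro: 2577/32 ⇒ (c0=-1, c1=0, c2=2577/32)
[Gauss-Seidel] macro 6: S0 reads c0=-1 → after 1×micro: -2; S1 reads c2=2577/32 → after 1×micro: 3; S2 reads c1=3 → after 1×micro: 8115/64 ⇒ (c0=-2, c1=3, c2=8115/64)
[Gauss-Seidel] macro 7: S0 reads c0=-2 → after 1×micro: -1; S1 reads c2=8115/64 → after 1×micro: 2; S2 reads c1=2 → after 1×micro: 24857/128 ⇒ (c0=-1, c1=2, c2=24857/128)
[Gauss-Seidel] macro 8: S0 reads c0=-1 → after 1×micro: -2; S1 reads c2=24857/128 → after 1×micro: 5; S2 reads c1=5 → after 1×micro: 77131/256 ⇒ (c0=-2, c1=5, c2=77131/256)
[Gauss-Seidel] macro 9: S0 reads c0=-2 → after 1×micro: -1; S1 reads c2=77131/256 → after 1×micro: 2; S2 reads c1=2 → after 1×micro: 233441/512 ⇒ (c0=-1, c1=2, c2=233441/512)

first divergence at macro-step: 1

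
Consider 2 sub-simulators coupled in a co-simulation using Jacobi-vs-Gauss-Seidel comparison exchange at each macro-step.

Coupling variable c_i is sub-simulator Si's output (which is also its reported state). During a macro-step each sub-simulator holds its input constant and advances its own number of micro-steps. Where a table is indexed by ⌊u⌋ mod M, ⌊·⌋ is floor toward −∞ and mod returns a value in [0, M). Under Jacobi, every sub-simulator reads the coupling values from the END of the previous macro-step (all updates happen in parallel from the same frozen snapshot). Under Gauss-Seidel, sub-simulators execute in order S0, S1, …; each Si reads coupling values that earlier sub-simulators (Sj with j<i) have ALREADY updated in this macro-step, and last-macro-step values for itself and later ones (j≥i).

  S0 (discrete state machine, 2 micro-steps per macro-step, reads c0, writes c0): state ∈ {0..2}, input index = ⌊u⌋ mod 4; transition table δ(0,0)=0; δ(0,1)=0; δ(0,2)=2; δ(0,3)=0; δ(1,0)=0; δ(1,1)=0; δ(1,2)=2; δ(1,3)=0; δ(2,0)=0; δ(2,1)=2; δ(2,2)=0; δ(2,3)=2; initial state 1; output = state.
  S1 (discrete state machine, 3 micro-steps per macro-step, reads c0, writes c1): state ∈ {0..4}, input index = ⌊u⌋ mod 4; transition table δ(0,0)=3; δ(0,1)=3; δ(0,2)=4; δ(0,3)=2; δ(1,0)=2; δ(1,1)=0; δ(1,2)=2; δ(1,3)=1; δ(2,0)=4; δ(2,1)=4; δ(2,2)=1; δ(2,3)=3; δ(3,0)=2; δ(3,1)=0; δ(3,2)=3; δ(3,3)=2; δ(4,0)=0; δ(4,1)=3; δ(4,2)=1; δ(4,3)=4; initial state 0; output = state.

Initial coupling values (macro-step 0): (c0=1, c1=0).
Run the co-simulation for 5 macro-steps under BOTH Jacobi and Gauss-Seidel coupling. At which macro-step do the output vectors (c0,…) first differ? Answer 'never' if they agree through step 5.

[Jacobi] macro 1: S0 reads c0=1 → after 2×micro: 0; S1 reads c0=1 → after 3×micro: 3 ⇒ (c0=0, c1=3)
[Jacobi] macro 2: S0 reads c0=0 → after 2×micro: 0; S1 reads c0=0 → after 3×micro: 0 ⇒ (c0=0, c1=0)
[Jacobi] macro 3: S0 reads c0=0 → after 2×micro: 0; S1 reads c0=0 → after 3×micro: 4 ⇒ (c0=0, c1=4)
[Jacobi] macro 4: S0 reads c0=0 → after 2×micro: 0; S1 reads c0=0 → after 3×micro: 2 ⇒ (c0=0, c1=2)
[Jacobi] macro 5: S0 reads c0=0 → after 2×micro: 0; S1 reads c0=0 → after 3×micro: 3 ⇒ (c0=0, c1=3)
[Gauss-Seidel] macro 1: S0 reads c0=1 → after 2×micro: 0; S1 reads c0=0 → after 3×micro: 4 ⇒ (c0=0, c1=4)
[Gauss-Seidel] macro 2: S0 reads c0=0 → after 2×micro: 0; S1 reads c0=0 → after 3×micro: 2 ⇒ (c0=0, c1=2)
[Gauss-Seidel] macro 3: S0 reads c0=0 → after 2×micro: 0; S1 reads c0=0 → after 3×micro: 3 ⇒ (c0=0, c1=3)
[Gauss-Seidel] macro 4: S0 reads c0=0 → after 2×micro: 0; S1 reads c0=0 → after 3×micro: 0 ⇒ (c0=0, c1=0)
[Gauss-Seidel] macro 5: S0 reads c0=0 → after 2×micro: 0; S1 reads c0=0 → after 3×micro: 4 ⇒ (c0=0, c1=4)

first divergence at macro-step: 1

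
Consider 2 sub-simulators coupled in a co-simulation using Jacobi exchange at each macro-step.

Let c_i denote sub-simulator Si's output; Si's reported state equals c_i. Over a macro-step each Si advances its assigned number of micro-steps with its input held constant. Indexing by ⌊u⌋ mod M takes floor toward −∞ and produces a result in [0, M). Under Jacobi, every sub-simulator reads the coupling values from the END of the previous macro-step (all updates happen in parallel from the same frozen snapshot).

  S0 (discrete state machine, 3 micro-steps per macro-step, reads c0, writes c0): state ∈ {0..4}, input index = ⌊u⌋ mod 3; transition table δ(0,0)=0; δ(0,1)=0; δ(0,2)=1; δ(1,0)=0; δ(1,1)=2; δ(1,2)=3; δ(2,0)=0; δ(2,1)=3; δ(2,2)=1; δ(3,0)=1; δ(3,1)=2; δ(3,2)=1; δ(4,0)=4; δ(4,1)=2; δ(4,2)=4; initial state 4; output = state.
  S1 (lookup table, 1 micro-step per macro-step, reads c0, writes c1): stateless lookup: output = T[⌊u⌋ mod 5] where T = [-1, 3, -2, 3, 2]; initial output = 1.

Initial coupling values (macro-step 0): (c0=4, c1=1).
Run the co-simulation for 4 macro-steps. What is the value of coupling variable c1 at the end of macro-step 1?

macro 1: S0 reads c0=4 → after 3×micro: 2; S1 reads c0=4 → after 1×micro: 2 ⇒ (c0=2, c1=2)
macro 2: S0 reads c0=2 → after 3×micro: 1; S1 reads c0=2 → after 1×micro: -2 ⇒ (c0=1, c1=-2)
macro 3: S0 reads c0=1 → after 3×micro: 2; S1 reads c0=1 → after 1×micro: 3 ⇒ (c0=2, c1=3)
macro 4: S0 reads c0=2 → after 3×micro: 1; S1 reads c0=2 → after 1×micro: -2 ⇒ (c0=1, c1=-2)

c1 at macro-step 1 = 2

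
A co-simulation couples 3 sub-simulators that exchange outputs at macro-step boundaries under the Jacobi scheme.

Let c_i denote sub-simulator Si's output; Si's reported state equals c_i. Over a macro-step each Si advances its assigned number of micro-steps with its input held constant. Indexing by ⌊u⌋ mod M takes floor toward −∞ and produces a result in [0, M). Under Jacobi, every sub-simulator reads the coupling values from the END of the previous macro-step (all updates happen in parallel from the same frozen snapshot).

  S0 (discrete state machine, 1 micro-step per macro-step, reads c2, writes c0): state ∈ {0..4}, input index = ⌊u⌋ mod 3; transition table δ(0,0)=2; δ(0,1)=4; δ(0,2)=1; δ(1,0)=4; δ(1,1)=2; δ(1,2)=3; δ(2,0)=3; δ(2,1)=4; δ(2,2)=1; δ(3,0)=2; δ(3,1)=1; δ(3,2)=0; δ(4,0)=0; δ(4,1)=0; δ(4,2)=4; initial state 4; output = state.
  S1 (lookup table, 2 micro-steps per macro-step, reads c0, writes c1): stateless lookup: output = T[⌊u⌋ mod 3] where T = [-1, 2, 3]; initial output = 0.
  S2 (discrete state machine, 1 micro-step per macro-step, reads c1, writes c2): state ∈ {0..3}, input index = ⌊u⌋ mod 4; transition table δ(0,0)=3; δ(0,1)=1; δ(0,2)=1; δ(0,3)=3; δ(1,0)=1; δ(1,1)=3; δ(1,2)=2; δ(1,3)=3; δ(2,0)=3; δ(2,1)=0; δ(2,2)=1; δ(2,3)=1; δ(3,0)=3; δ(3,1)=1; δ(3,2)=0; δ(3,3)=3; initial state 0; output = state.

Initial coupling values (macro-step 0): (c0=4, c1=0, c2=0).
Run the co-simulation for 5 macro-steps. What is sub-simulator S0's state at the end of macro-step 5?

macro 1: S0 reads c2=0 → after 1×micro: 0; S1 reads c0=4 → after 2×micro: 2; S2 reads c1=0 → after 1×micro: 3 ⇒ (c0=0, c1=2, c2=3)
macro 2: S0 reads c2=3 → after 1×micro: 2; S1 reads c0=0 → after 2×micro: -1; S2 reads c1=2 → after 1×micro: 0 ⇒ (c0=2, c1=-1, c2=0)
macro 3: S0 reads c2=0 → after 1×micro: 3; S1 reads c0=2 → after 2×micro: 3; S2 reads c1=-1 → after 1×micro: 3 ⇒ (c0=3, c1=3, c2=3)
macro 4: S0 reads c2=3 → after 1×micro: 2; S1 reads c0=3 → after 2×micro: -1; S2 reads c1=3 → after 1×micro: 3 ⇒ (c0=2, c1=-1, c2=3)
macro 5: S0 reads c2=3 → after 1×micro: 3; S1 reads c0=2 → after 2×micro: 3; S2 reads c1=-1 → after 1×micro: 3 ⇒ (c0=3, c1=3, c2=3)

S0 state at macro-step 5 = 3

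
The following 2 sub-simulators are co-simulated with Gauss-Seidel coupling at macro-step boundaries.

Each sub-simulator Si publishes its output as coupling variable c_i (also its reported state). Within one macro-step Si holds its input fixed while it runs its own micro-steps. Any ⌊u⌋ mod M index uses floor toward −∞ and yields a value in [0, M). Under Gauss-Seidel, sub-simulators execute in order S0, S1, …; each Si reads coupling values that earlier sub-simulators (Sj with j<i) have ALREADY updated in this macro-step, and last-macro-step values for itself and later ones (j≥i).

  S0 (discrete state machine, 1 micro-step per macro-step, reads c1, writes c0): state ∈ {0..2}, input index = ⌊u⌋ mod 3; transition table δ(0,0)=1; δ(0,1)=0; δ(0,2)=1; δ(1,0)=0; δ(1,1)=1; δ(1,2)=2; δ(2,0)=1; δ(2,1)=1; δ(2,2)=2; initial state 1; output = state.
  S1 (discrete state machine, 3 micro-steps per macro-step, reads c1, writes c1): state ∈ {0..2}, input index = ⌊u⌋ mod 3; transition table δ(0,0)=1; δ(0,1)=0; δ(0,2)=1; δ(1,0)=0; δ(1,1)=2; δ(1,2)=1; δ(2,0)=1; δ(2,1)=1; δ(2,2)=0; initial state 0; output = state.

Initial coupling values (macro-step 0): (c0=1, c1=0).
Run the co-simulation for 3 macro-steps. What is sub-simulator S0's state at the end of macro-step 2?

macro 1: S0 reads c1=0 → after 1×micro: 0; S1 reads c1=0 → after 3×micro: 1 ⇒ (c0=0, c1=1)
macro 2: S0 reads c1=1 → after 1×micro: 0; S1 reads c1=1 → after 3×micro: 2 ⇒ (c0=0, c1=2)
macro 3: S0 reads c1=2 → after 1×micro: 1; S1 reads c1=2 → after 3×micro: 1 ⇒ (c0=1, c1=1)

S0 state at macro-step 2 = 0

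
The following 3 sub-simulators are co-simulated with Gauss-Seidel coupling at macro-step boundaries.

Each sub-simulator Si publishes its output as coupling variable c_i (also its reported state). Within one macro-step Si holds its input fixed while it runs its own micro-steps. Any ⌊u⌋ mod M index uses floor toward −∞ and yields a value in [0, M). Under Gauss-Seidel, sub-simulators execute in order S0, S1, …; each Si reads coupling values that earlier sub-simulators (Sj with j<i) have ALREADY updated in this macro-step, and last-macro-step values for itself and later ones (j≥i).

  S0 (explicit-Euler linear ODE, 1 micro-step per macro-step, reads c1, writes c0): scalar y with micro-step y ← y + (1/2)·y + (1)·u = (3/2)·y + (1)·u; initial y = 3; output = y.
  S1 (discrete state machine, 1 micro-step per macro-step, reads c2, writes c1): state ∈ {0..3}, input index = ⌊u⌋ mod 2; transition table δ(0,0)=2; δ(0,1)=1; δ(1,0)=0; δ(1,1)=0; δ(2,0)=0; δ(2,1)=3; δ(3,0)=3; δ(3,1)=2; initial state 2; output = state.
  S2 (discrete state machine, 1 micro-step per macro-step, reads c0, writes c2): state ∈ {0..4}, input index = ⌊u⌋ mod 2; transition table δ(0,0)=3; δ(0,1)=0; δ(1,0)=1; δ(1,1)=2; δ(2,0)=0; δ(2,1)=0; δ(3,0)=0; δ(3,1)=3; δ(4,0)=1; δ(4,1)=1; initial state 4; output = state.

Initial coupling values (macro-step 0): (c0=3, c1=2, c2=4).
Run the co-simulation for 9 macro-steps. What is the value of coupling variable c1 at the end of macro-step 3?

c1 at macro-step 3 = 0

macro 1: S0 reads c1=2 → after 1×micro: 13/2; S1 reads c2=4 → after 1×micro: 0; S2 reads c0=13/2 → after 1×micro: 1 ⇒ (c0=13/2, c1=0, c2=1)
macro 2: S0 reads c1=0 → after 1×micro: 39/4; S1 reads c2=1 → after 1×micro: 1; S2 reads c0=39/4 → after 1×micro: 2 ⇒ (c0=39/4, c1=1, c2=2)
macro 3: S0 reads c1=1 → after 1×micro: 125/8; S1 reads c2=2 → after 1×micro: 0; S2 reads c0=125/8 → after 1×micro: 0 ⇒ (c0=125/8, c1=0, c2=0)
macro 4: S0 reads c1=0 → after 1×micro: 375/16; S1 reads c2=0 → after 1×micro: 2; S2 reads c0=375/16 → after 1×micro: 0 ⇒ (c0=375/16, c1=2, c2=0)
macro 5: S0 reads c1=2 → after 1×micro: 1189/32; S1 reads c2=0 → after 1×micro: 0; S2 reads c0=1189/32 → after 1×micro: 0 ⇒ (c0=1189/32, c1=0, c2=0)
macro 6: S0 reads c1=0 → after 1×micro: 3567/64; S1 reads c2=0 → after 1×micro: 2; S2 reads c0=3567/64 → after 1×micro: 0 ⇒ (c0=3567/64, c1=2, c2=0)
macro 7: S0 reads c1=2 → after 1×micro: 10957/128; S1 reads c2=0 → after 1×micro: 0; S2 reads c0=10957/128 → after 1×micro: 0 ⇒ (c0=10957/128, c1=0, c2=0)
macro 8: S0 reads c1=0 → after 1×micro: 32871/256; S1 reads c2=0 → after 1×micro: 2; S2 reads c0=32871/256 → after 1×micro: 3 ⇒ (c0=32871/256, c1=2, c2=3)
macro 9: S0 reads c1=2 → after 1×micro: 99637/512; S1 reads c2=3 → after 1×micro: 3; S2 reads c0=99637/512 → after 1×micro: 0 ⇒ (c0=99637/512, c1=3, c2=0)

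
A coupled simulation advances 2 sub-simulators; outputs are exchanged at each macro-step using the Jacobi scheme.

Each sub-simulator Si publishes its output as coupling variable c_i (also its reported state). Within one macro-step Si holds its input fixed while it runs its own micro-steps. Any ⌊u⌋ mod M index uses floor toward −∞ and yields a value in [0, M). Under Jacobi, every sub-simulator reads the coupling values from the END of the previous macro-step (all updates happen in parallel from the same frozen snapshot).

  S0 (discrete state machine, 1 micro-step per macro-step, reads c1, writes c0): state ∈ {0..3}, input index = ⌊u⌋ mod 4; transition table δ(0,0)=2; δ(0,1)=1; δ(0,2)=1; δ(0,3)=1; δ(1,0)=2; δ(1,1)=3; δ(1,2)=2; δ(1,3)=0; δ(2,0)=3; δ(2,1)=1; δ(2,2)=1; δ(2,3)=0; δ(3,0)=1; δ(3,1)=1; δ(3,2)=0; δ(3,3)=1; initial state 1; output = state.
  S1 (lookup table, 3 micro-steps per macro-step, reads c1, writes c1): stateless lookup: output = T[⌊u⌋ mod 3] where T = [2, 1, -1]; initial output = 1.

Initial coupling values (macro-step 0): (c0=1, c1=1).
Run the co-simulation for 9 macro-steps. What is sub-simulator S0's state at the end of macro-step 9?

S0 state at macro-step 9 = 3

macro 1: S0 reads c1=1 → after 1×micro: 3; S1 reads c1=1 → after 3×micro: 1 ⇒ (c0=3, c1=1)
macro 2: S0 reads c1=1 → after 1×micro: 1; S1 reads c1=1 → after 3×micro: 1 ⇒ (c0=1, c1=1)
macro 3: S0 reads c1=1 → after 1×micro: 3; S1 reads c1=1 → after 3×micro: 1 ⇒ (c0=3, c1=1)
macro 4: S0 reads c1=1 → after 1×micro: 1; S1 reads c1=1 → after 3×micro: 1 ⇒ (c0=1, c1=1)
macro 5: S0 reads c1=1 → after 1×micro: 3; S1 reads c1=1 → after 3×micro: 1 ⇒ (c0=3, c1=1)
macro 6: S0 reads c1=1 → after 1×micro: 1; S1 reads c1=1 → after 3×micro: 1 ⇒ (c0=1, c1=1)
macro 7: S0 reads c1=1 → after 1×micro: 3; S1 reads c1=1 → after 3×micro: 1 ⇒ (c0=3, c1=1)
macro 8: S0 reads c1=1 → after 1×micro: 1; S1 reads c1=1 → after 3×micro: 1 ⇒ (c0=1, c1=1)
macro 9: S0 reads c1=1 → after 1×micro: 3; S1 reads c1=1 → after 3×micro: 1 ⇒ (c0=3, c1=1)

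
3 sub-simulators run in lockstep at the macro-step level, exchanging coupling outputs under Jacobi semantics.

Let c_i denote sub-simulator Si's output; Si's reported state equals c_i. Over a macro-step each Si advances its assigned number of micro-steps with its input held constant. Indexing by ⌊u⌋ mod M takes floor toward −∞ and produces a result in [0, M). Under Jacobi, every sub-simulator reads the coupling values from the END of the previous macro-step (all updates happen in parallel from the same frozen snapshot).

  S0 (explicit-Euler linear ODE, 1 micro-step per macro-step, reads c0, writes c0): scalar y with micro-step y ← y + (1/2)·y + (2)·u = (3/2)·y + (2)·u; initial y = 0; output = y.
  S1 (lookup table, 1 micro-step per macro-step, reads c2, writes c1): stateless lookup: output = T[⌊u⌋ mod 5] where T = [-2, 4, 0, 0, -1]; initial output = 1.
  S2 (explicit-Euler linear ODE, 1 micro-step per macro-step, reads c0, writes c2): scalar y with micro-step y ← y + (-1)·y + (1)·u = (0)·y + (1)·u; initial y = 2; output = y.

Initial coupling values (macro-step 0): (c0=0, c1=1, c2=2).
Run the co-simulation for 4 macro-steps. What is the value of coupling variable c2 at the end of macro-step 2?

c2 at macro-step 2 = 0

macro 1: S0 reads c0=0 → after 1×micro: 0; S1 reads c2=2 → after 1×micro: 0; S2 reads c0=0 → after 1×micro: 0 ⇒ (c0=0, c1=0, c2=0)
macro 2: S0 reads c0=0 → after 1×micro: 0; S1 reads c2=0 → after 1×micro: -2; S2 reads c0=0 → after 1×micro: 0 ⇒ (c0=0, c1=-2, c2=0)
macro 3: S0 reads c0=0 → after 1×micro: 0; S1 reads c2=0 → after 1×micro: -2; S2 reads c0=0 → after 1×micro: 0 ⇒ (c0=0, c1=-2, c2=0)
macro 4: S0 reads c0=0 → after 1×micro: 0; S1 reads c2=0 → after 1×micro: -2; S2 reads c0=0 → after 1×micro: 0 ⇒ (c0=0, c1=-2, c2=0)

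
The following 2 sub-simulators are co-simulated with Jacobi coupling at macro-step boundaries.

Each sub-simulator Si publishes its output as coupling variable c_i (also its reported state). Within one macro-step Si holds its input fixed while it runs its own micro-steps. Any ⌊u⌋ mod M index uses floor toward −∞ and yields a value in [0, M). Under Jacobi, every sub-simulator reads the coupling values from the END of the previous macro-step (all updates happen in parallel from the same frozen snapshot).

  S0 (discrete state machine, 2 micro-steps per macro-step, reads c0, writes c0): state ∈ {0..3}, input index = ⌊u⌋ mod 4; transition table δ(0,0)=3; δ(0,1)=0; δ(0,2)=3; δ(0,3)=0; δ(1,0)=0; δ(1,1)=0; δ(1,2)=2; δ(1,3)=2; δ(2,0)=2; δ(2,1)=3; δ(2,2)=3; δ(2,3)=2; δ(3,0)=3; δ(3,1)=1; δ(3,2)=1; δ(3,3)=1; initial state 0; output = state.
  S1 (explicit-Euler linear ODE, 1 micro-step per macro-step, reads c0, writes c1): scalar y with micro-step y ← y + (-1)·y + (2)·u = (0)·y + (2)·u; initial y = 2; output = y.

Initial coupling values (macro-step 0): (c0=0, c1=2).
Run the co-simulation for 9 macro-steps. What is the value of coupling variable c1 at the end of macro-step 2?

macro 1: S0 reads c0=0 → after 2×micro: 3; S1 reads c0=0 → after 1×micro: 0 ⇒ (c0=3, c1=0)
macro 2: S0 reads c0=3 → after 2×micro: 2; S1 reads c0=3 → after 1×micro: 6 ⇒ (c0=2, c1=6)
macro 3: S0 reads c0=2 → after 2×micro: 1; S1 reads c0=2 → after 1×micro: 4 ⇒ (c0=1, c1=4)
macro 4: S0 reads c0=1 → after 2×micro: 0; S1 reads c0=1 → after 1×micro: 2 ⇒ (c0=0, c1=2)
macro 5: S0 reads c0=0 → after 2×micro: 3; S1 reads c0=0 → after 1×micro: 0 ⇒ (c0=3, c1=0)
macro 6: S0 reads c0=3 → after 2×micro: 2; S1 reads c0=3 → after 1×micro: 6 ⇒ (c0=2, c1=6)
macro 7: S0 reads c0=2 → after 2×micro: 1; S1 reads c0=2 → after 1×micro: 4 ⇒ (c0=1, c1=4)
macro 8: S0 reads c0=1 → after 2×micro: 0; S1 reads c0=1 → after 1×micro: 2 ⇒ (c0=0, c1=2)
macro 9: S0 reads c0=0 → after 2×micro: 3; S1 reads c0=0 → after 1×micro: 0 ⇒ (c0=3, c1=0)

c1 at macro-step 2 = 6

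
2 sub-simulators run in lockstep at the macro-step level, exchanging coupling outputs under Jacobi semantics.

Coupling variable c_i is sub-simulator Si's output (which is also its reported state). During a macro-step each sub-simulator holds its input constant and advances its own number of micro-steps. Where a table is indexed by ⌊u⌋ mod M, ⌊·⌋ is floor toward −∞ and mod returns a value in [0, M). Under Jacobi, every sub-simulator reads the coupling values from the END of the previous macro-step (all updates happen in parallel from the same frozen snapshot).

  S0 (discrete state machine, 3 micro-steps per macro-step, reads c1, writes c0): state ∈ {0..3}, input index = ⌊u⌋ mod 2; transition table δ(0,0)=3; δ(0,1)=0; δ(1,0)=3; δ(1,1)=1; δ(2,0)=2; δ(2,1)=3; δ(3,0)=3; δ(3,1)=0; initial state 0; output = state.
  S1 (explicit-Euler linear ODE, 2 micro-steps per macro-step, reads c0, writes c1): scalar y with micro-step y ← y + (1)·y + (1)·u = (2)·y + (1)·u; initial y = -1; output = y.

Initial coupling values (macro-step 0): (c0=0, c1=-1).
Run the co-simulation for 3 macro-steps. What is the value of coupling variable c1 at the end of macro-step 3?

macro 1: S0 reads c1=-1 → after 3×micro: 0; S1 reads c0=0 → after 2×micro: -4 ⇒ (c0=0, c1=-4)
macro 2: S0 reads c1=-4 → after 3×micro: 3; S1 reads c0=0 → after 2×micro: -16 ⇒ (c0=3, c1=-16)
macro 3: S0 reads c1=-16 → after 3×micro: 3; S1 reads c0=3 → after 2×micro: -55 ⇒ (c0=3, c1=-55)

c1 at macro-step 3 = -55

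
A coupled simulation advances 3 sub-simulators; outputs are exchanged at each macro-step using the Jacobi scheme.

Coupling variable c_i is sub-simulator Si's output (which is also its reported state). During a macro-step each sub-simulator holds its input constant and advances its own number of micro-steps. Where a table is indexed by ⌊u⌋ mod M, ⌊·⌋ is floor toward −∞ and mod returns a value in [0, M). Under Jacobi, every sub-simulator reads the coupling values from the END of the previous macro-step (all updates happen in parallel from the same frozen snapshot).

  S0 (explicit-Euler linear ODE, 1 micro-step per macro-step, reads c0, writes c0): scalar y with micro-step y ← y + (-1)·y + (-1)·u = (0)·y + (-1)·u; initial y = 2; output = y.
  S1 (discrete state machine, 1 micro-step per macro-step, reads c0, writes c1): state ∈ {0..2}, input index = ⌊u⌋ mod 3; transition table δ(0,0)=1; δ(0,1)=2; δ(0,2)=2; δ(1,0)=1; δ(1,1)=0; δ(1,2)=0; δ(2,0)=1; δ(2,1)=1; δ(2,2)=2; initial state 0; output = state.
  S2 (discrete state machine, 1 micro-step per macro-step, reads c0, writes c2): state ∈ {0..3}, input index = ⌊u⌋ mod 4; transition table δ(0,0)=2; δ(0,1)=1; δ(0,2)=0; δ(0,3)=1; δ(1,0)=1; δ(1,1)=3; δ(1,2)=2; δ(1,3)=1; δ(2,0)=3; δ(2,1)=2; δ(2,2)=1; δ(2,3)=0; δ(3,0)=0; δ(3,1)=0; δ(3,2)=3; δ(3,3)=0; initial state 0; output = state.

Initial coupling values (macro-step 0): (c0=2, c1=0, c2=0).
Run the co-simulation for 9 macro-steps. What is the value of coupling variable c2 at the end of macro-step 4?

c2 at macro-step 4 = 0

macro 1: S0 reads c0=2 → after 1×micro: -2; S1 reads c0=2 → after 1×micro: 2; S2 reads c0=2 → after 1×micro: 0 ⇒ (c0=-2, c1=2, c2=0)
macro 2: S0 reads c0=-2 → after 1×micro: 2; S1 reads c0=-2 → after 1×micro: 1; S2 reads c0=-2 → after 1×micro: 0 ⇒ (c0=2, c1=1, c2=0)
macro 3: S0 reads c0=2 → after 1×micro: -2; S1 reads c0=2 → after 1×micro: 0; S2 reads c0=2 → after 1×micro: 0 ⇒ (c0=-2, c1=0, c2=0)
macro 4: S0 reads c0=-2 → after 1×micro: 2; S1 reads c0=-2 → after 1×micro: 2; S2 reads c0=-2 → after 1×micro: 0 ⇒ (c0=2, c1=2, c2=0)
macro 5: S0 reads c0=2 → after 1×micro: -2; S1 reads c0=2 → after 1×micro: 2; S2 reads c0=2 → after 1×micro: 0 ⇒ (c0=-2, c1=2, c2=0)
macro 6: S0 reads c0=-2 → after 1×micro: 2; S1 reads c0=-2 → after 1×micro: 1; S2 reads c0=-2 → after 1×micro: 0 ⇒ (c0=2, c1=1, c2=0)
macro 7: S0 reads c0=2 → after 1×micro: -2; S1 reads c0=2 → after 1×micro: 0; S2 reads c0=2 → after 1×micro: 0 ⇒ (c0=-2, c1=0, c2=0)
macro 8: S0 reads c0=-2 → after 1×micro: 2; S1 reads c0=-2 → after 1×micro: 2; S2 reads c0=-2 → after 1×micro: 0 ⇒ (c0=2, c1=2, c2=0)
macro 9: S0 reads c0=2 → after 1×micro: -2; S1 reads c0=2 → after 1×micro: 2; S2 reads c0=2 → after 1×micro: 0 ⇒ (c0=-2, c1=2, c2=0)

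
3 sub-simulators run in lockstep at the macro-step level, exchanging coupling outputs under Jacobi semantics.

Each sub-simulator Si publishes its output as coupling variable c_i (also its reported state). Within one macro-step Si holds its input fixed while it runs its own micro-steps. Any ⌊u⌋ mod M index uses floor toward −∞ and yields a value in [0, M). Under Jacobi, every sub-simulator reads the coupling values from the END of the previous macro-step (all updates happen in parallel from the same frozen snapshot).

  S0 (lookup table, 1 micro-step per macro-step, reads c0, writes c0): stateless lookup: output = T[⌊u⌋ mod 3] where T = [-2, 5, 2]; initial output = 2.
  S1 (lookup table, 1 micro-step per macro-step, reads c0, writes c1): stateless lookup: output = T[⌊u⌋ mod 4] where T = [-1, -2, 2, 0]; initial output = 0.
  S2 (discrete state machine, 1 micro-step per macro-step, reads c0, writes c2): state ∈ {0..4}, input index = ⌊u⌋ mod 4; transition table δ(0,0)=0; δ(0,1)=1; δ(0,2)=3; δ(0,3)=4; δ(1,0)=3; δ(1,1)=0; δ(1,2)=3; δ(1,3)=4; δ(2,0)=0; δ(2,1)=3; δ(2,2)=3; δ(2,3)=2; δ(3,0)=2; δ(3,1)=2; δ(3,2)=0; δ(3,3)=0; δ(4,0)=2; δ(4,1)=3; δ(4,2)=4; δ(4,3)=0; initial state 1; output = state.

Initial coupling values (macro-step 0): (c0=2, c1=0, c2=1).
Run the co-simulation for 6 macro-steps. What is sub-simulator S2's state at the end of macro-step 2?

S2 state at macro-step 2 = 0

macro 1: S0 reads c0=2 → after 1×micro: 2; S1 reads c0=2 → after 1×micro: 2; S2 reads c0=2 → after 1×micro: 3 ⇒ (c0=2, c1=2, c2=3)
macro 2: S0 reads c0=2 → after 1×micro: 2; S1 reads c0=2 → after 1×micro: 2; S2 reads c0=2 → after 1×micro: 0 ⇒ (c0=2, c1=2, c2=0)
macro 3: S0 reads c0=2 → after 1×micro: 2; S1 reads c0=2 → after 1×micro: 2; S2 reads c0=2 → after 1×micro: 3 ⇒ (c0=2, c1=2, c2=3)
macro 4: S0 reads c0=2 → after 1×micro: 2; S1 reads c0=2 → after 1×micro: 2; S2 reads c0=2 → after 1×micro: 0 ⇒ (c0=2, c1=2, c2=0)
macro 5: S0 reads c0=2 → after 1×micro: 2; S1 reads c0=2 → after 1×micro: 2; S2 reads c0=2 → after 1×micro: 3 ⇒ (c0=2, c1=2, c2=3)
macro 6: S0 reads c0=2 → after 1×micro: 2; S1 reads c0=2 → after 1×micro: 2; S2 reads c0=2 → after 1×micro: 0 ⇒ (c0=2, c1=2, c2=0)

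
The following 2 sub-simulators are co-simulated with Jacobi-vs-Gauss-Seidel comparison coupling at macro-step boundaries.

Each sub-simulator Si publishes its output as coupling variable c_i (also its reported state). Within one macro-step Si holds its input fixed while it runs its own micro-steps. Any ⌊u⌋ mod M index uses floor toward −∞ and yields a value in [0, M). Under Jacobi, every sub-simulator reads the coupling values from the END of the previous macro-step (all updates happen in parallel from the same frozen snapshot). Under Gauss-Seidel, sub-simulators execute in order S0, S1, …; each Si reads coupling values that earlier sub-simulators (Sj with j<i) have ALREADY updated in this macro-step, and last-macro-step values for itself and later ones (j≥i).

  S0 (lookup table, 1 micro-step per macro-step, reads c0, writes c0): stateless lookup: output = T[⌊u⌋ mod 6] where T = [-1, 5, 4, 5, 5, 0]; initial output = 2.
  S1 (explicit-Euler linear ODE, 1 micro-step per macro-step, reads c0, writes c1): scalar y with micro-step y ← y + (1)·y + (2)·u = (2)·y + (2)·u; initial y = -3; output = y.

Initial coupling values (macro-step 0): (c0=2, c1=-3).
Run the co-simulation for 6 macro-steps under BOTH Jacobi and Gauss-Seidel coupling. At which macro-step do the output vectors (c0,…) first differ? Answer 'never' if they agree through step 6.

[Jacobi] macro 1: S0 reads c0=2 → after 1×micro: 4; S1 reads c0=2 → after 1×micro: -2 ⇒ (c0=4, c1=-2)
[Jacobi] macro 2: S0 reads c0=4 → after 1×micro: 5; S1 reads c0=4 → after 1×micro: 4 ⇒ (c0=5, c1=4)
[Jacobi] macro 3: S0 reads c0=5 → after 1×micro: 0; S1 reads c0=5 → after 1×micro: 18 ⇒ (c0=0, c1=18)
[Jacobi] macro 4: S0 reads c0=0 → after 1×micro: -1; S1 reads c0=0 → after 1×micro: 36 ⇒ (c0=-1, c1=36)
[Jacobi] macro 5: S0 reads c0=-1 → after 1×micro: 0; S1 reads c0=-1 → after 1×micro: 70 ⇒ (c0=0, c1=70)
[Jacobi] macro 6: S0 reads c0=0 → after 1×micro: -1; S1 reads c0=0 → after 1×micro: 140 ⇒ (c0=-1, c1=140)
[Gauss-Seidel] macro 1: S0 reads c0=2 → after 1×micro: 4; S1 reads c0=4 → after 1×micro: 2 ⇒ (c0=4, c1=2)
[Gauss-Seidel] macro 2: S0 reads c0=4 → after 1×micro: 5; S1 reads c0=5 → after 1×micro: 14 ⇒ (c0=5, c1=14)
[Gauss-Seidel] macro 3: S0 reads c0=5 → after 1×micro: 0; S1 reads c0=0 → after 1×micro: 28 ⇒ (c0=0, c1=28)
[Gauss-Seidel] macro 4: S0 reads c0=0 → after 1×micro: -1; S1 reads c0=-1 → after 1×micro: 54 ⇒ (c0=-1, c1=54)
[Gauss-Seidel] macro 5: S0 reads c0=-1 → after 1×micro: 0; S1 reads c0=0 → after 1×micro: 108 ⇒ (c0=0, c1=108)
[Gauss-Seidel] macro 6: S0 reads c0=0 → after 1×micro: -1; S1 reads c0=-1 → after 1×micro: 214 ⇒ (c0=-1, c1=214)

first divergence at macro-step: 1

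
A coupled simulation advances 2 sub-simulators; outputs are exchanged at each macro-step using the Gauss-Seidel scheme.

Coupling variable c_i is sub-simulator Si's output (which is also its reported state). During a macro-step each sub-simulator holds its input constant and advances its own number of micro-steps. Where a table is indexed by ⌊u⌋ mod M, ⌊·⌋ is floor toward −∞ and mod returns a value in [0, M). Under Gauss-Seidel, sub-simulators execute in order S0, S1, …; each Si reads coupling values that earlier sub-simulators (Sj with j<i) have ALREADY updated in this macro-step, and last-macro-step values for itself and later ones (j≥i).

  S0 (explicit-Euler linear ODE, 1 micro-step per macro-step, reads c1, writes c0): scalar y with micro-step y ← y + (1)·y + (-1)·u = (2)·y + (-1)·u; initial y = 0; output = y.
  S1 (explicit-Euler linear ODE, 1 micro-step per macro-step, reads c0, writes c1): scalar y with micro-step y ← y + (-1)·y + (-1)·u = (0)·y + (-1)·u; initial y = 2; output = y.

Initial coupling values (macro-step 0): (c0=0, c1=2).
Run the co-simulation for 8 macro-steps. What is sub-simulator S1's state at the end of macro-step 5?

S1 state at macro-step 5 = 162

macro 1: S0 reads c1=2 → after 1×micro: -2; S1 reads c0=-2 → after 1×micro: 2 ⇒ (c0=-2, c1=2)
macro 2: S0 reads c1=2 → after 1×micro: -6; S1 reads c0=-6 → after 1×micro: 6 ⇒ (c0=-6, c1=6)
macro 3: S0 reads c1=6 → after 1×micro: -18; S1 reads c0=-18 → after 1×micro: 18 ⇒ (c0=-18, c1=18)
macro 4: S0 reads c1=18 → after 1×micro: -54; S1 reads c0=-54 → after 1×micro: 54 ⇒ (c0=-54, c1=54)
macro 5: S0 reads c1=54 → after 1×micro: -162; S1 reads c0=-162 → after 1×micro: 162 ⇒ (c0=-162, c1=162)
macro 6: S0 reads c1=162 → after 1×micro: -486; S1 reads c0=-486 → after 1×micro: 486 ⇒ (c0=-486, c1=486)
macro 7: S0 reads c1=486 → after 1×micro: -1458; S1 reads c0=-1458 → after 1×micro: 1458 ⇒ (c0=-1458, c1=1458)
macro 8: S0 reads c1=1458 → after 1×micro: -4374; S1 reads c0=-4374 → after 1×micro: 4374 ⇒ (c0=-4374, c1=4374)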